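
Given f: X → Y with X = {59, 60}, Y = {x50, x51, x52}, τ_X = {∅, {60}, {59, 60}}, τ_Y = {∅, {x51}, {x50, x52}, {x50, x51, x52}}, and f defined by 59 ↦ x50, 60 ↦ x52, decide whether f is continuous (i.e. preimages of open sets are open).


f IS continuous.

Compute f^{-1}(U) for each U ∈ τ_Y:
  U = ∅: f^{-1}(U) = ∅ ∈ τ_X ✓.
  U = {x51}: f^{-1}(U) = ∅ ∈ τ_X ✓.
  U = {x50, x52}: f^{-1}(U) = {59, 60} ∈ τ_X ✓.
  U = {x50, x51, x52}: f^{-1}(U) = {59, 60} ∈ τ_X ✓.
Every preimage lies in τ_X, so f IS continuous.


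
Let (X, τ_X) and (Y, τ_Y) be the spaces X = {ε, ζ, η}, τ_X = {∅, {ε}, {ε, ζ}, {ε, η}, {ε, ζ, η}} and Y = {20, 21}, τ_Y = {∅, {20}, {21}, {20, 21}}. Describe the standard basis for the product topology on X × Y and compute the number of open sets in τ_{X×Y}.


Basis B = {∅ × ∅, {ε} × {20}, {ε} × {21}, {ε} × {20, 21}, {ε, ζ} × {20}, {ε, η} × {20}, {ε, ζ} × {21}, {ε, η} × {21}, {ε, ζ, η} × {20}, {ε, ζ, η} × {21}, {ε, ζ} × {20, 21}, {ε, η} × {20, 21}, {ε, ζ, η} × {20, 21}}; |τ_{X×Y}| = 25.

Enumerate products U × V with U ∈ τ_X, V ∈ τ_Y (deduplicated):
  ∅ × ∅ = {} (∅)
  {ε} × {20} = {(ε,20)}
  {ε} × {21} = {(ε,21)}
  {ε} × {20, 21} = {(ε,20), (ε,21)}
  {ε, ζ} × {20} = {(ε,20), (ζ,20)}
  {ε, η} × {20} = {(ε,20), (η,20)}
  {ε, ζ} × {21} = {(ε,21), (ζ,21)}
  {ε, η} × {21} = {(ε,21), (η,21)}
  {ε, ζ, η} × {20} = {(ε,20), (ζ,20), (η,20)}
  {ε, ζ, η} × {21} = {(ε,21), (ζ,21), (η,21)}
  {ε, ζ} × {20, 21} = {(ε,20), (ε,21), (ζ,20), (ζ,21)}
  {ε, η} × {20, 21} = {(ε,20), (ε,21), (η,20), (η,21)}
  {ε, ζ, η} × {20, 21} = {(ε,20), (ε,21), (ζ,20), (ζ,21), (η,20), (η,21)}
These 13 distinct sets form the basis B.
Close under arbitrary unions to get τ_{X×Y}; counting gives |τ_{X×Y}| = 25.


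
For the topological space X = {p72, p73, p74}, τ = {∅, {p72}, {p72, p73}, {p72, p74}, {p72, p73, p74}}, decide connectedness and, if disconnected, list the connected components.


(X, τ) is connected.

Find clopen sets (U ∈ τ with X ∖ U ∈ τ):
  U = ∅, X ∖ U = {p72, p73, p74} — both open, so U is clopen.
  U = {p72, p73, p74}, X ∖ U = ∅ — both open, so U is clopen.
Only trivial clopens (∅ and X) exist, so (X, τ) is connected.
Compute connected components by grouping points that agree on all clopens:
  component: {p72, p73, p74}


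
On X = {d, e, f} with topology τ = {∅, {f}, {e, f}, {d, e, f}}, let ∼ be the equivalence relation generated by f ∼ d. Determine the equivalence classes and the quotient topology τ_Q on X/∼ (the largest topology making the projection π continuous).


X/∼ = {[d=f], [e]}; |τ_Q| = 2.

Equivalence classes: [d=f], [e].
Quotient map π: X → X/∼ sends d ↦ [d=f], e ↦ [e], f ↦ [d=f].
For each subset V ⊆ X/∼, compute π^{-1}(V) ⊆ X and check whether π^{-1}(V) ∈ τ. V is open in τ_Q iff π^{-1}(V) ∈ τ.
  V = {}: π^{-1}(V) = ∅ ∈ τ ✓.
  V = {[d=f]}: π^{-1}(V) = {d, f} ∉ τ ✗.
  V = {[e]}: π^{-1}(V) = {e} ∉ τ ✗.
  V = {[d=f], [e]}: π^{-1}(V) = {d, e, f} ∈ τ ✓.
Open sets in the quotient: τ_Q = {{}, {[d=f], [e]}} (2 elements).


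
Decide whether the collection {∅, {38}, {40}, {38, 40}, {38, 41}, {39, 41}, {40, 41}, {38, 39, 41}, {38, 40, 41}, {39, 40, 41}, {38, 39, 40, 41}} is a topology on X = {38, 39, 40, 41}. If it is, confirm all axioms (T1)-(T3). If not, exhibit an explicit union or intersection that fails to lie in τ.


τ is NOT a topology on X.

Axiom (T1): ∅ ∈ τ? Yes; X ∈ τ? Yes.
Axiom (T2/T3): check pairwise unions and intersections of members of τ.
Counterexample for (T3): {38, 41} ∩ {39, 41} = {41} ∉ τ. Therefore τ is NOT a topology.


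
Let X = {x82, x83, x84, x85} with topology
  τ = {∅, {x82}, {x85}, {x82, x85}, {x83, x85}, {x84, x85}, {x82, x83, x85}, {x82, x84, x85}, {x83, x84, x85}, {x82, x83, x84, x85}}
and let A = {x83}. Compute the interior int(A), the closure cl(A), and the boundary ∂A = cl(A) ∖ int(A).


int(A) = ∅, cl(A) = {x83}, ∂A = {x83}.

Closed sets in (X, τ) are complements of opens:
  closed(X, τ) = {∅, {x82}, {x83}, {x84}, {x82, x83}, {x82, x84}, {x83, x84}, {x82, x83, x84}, {x83, x84, x85}, {x82, x83, x84, x85}}.
int(A) = ⋃ {U ∈ τ : U ⊆ A}. Opens contained in A: ∅.
Taking the union of these: int(A) = ∅.
cl(A) = ⋂ {C closed : A ⊆ C}. Closed sets containing A: {x83}, {x82, x83}, {x83, x84}, {x82, x83, x84}, {x83, x84, x85}, {x82, x83, x84, x85}.
Intersecting these: cl(A) = {x83}.
∂A = cl(A) ∖ int(A) = {x83} ∖ ∅ = {x83}.


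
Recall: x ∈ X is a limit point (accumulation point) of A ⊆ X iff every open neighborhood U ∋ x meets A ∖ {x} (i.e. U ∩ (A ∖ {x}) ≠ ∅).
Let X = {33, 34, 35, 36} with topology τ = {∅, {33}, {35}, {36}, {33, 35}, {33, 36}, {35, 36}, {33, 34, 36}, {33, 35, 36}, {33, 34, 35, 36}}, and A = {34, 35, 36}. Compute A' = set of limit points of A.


A' = {34}

For each x ∈ X, list the open sets U ∈ τ with x ∈ U, then check whether U ∩ (A ∖ {x}) ≠ ∅ for every such U.
  x = 33: open {33} ∋ x has {33} ∩ (A ∖ {33}) = ∅, so x is NOT a limit point.
  x = 34: opens ∋ x are {33, 34, 36}, {33, 34, 35, 36}; each meets A ∖ {34}, so x IS a limit point.
  x = 35: open {35} ∋ x has {35} ∩ (A ∖ {35}) = ∅, so x is NOT a limit point.
  x = 36: open {36} ∋ x has {36} ∩ (A ∖ {36}) = ∅, so x is NOT a limit point.
Collecting: A' = {34}.


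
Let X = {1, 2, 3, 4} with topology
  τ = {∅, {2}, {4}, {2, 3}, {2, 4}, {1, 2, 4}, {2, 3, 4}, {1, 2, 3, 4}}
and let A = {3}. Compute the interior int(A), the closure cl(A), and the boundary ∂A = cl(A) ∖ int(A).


int(A) = ∅, cl(A) = {3}, ∂A = {3}.

Closed sets in (X, τ) are complements of opens:
  closed(X, τ) = {∅, {1}, {3}, {1, 3}, {1, 4}, {1, 2, 3}, {1, 3, 4}, {1, 2, 3, 4}}.
int(A) = ⋃ {U ∈ τ : U ⊆ A}. Opens contained in A: ∅.
Taking the union of these: int(A) = ∅.
cl(A) = ⋂ {C closed : A ⊆ C}. Closed sets containing A: {3}, {1, 3}, {1, 2, 3}, {1, 3, 4}, {1, 2, 3, 4}.
Intersecting these: cl(A) = {3}.
∂A = cl(A) ∖ int(A) = {3} ∖ ∅ = {3}.


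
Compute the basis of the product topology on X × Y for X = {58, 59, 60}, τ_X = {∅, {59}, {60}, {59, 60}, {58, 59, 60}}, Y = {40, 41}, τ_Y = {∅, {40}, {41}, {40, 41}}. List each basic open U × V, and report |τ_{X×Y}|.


Basis B = {∅ × ∅, {59} × {40}, {59} × {41}, {60} × {40}, {60} × {41}, {59} × {40, 41}, {59, 60} × {40}, {59, 60} × {41}, {60} × {40, 41}, {58, 59, 60} × {40}, {58, 59, 60} × {41}, {59, 60} × {40, 41}, {58, 59, 60} × {40, 41}}; |τ_{X×Y}| = 25.

Enumerate products U × V with U ∈ τ_X, V ∈ τ_Y (deduplicated):
  ∅ × ∅ = {} (∅)
  {59} × {40} = {(59,40)}
  {59} × {41} = {(59,41)}
  {60} × {40} = {(60,40)}
  {60} × {41} = {(60,41)}
  {59} × {40, 41} = {(59,40), (59,41)}
  {59, 60} × {40} = {(59,40), (60,40)}
  {59, 60} × {41} = {(59,41), (60,41)}
  {60} × {40, 41} = {(60,40), (60,41)}
  {58, 59, 60} × {40} = {(58,40), (59,40), (60,40)}
  {58, 59, 60} × {41} = {(58,41), (59,41), (60,41)}
  {59, 60} × {40, 41} = {(59,40), (59,41), (60,40), (60,41)}
  {58, 59, 60} × {40, 41} = {(58,40), (58,41), (59,40), (59,41), (60,40), (60,41)}
These 13 distinct sets form the basis B.
Close under arbitrary unions to get τ_{X×Y}; counting gives |τ_{X×Y}| = 25.


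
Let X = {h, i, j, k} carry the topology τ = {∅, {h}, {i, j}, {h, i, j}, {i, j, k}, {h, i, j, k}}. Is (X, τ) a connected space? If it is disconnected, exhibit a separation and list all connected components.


(X, τ) is disconnected; components = [{h}, {i, j, k}].

Find clopen sets (U ∈ τ with X ∖ U ∈ τ):
  U = ∅, X ∖ U = {h, i, j, k} — both open, so U is clopen.
  U = {h}, X ∖ U = {i, j, k} — both open, so U is clopen.
  U = {i, j, k}, X ∖ U = {h} — both open, so U is clopen.
  U = {h, i, j, k}, X ∖ U = ∅ — both open, so U is clopen.
Nontrivial clopen(s) exist: e.g. {i, j, k}. So (X, τ) is disconnected.
Compute connected components by grouping points that agree on all clopens:
  component: {h}
  component: {i, j, k}


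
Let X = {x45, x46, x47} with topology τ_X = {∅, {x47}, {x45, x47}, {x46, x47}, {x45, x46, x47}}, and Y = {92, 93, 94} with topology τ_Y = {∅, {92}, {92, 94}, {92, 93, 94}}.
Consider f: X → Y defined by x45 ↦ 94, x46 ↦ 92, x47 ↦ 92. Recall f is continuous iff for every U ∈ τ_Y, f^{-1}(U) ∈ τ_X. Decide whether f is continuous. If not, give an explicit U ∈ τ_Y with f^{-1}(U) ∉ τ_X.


f IS continuous.

Compute f^{-1}(U) for each U ∈ τ_Y:
  U = ∅: f^{-1}(U) = ∅ ∈ τ_X ✓.
  U = {92}: f^{-1}(U) = {x46, x47} ∈ τ_X ✓.
  U = {92, 94}: f^{-1}(U) = {x45, x46, x47} ∈ τ_X ✓.
  U = {92, 93, 94}: f^{-1}(U) = {x45, x46, x47} ∈ τ_X ✓.
Every preimage lies in τ_X, so f IS continuous.


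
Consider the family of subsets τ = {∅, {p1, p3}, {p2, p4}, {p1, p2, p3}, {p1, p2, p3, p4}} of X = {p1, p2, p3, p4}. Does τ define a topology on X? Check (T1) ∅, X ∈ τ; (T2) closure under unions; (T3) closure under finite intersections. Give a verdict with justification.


τ is NOT a topology on X.

Axiom (T1): ∅ ∈ τ? Yes; X ∈ τ? Yes.
Axiom (T2/T3): check pairwise unions and intersections of members of τ.
Counterexample for (T3): {p2, p4} ∩ {p1, p2, p3} = {p2} ∉ τ. Therefore τ is NOT a topology.


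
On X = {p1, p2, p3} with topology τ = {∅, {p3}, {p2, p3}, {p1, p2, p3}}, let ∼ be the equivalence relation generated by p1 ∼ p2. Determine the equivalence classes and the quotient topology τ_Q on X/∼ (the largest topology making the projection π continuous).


X/∼ = {[p1=p2], [p3]}; |τ_Q| = 3.

Equivalence classes: [p1=p2], [p3].
Quotient map π: X → X/∼ sends p1 ↦ [p1=p2], p2 ↦ [p1=p2], p3 ↦ [p3].
For each subset V ⊆ X/∼, compute π^{-1}(V) ⊆ X and check whether π^{-1}(V) ∈ τ. V is open in τ_Q iff π^{-1}(V) ∈ τ.
  V = {}: π^{-1}(V) = ∅ ∈ τ ✓.
  V = {[p1=p2]}: π^{-1}(V) = {p1, p2} ∉ τ ✗.
  V = {[p3]}: π^{-1}(V) = {p3} ∈ τ ✓.
  V = {[p1=p2], [p3]}: π^{-1}(V) = {p1, p2, p3} ∈ τ ✓.
Open sets in the quotient: τ_Q = {{}, {[p3]}, {[p1=p2], [p3]}} (3 elements).


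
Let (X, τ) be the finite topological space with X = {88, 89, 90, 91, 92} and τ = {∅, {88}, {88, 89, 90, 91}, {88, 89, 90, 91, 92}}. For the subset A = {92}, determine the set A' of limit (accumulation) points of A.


A' = ∅

For each x ∈ X, list the open sets U ∈ τ with x ∈ U, then check whether U ∩ (A ∖ {x}) ≠ ∅ for every such U.
  x = 88: open {88} ∋ x has {88} ∩ (A ∖ {88}) = ∅, so x is NOT a limit point.
  x = 89: open {88, 89, 90, 91} ∋ x has {88, 89, 90, 91} ∩ (A ∖ {89}) = ∅, so x is NOT a limit point.
  x = 90: open {88, 89, 90, 91} ∋ x has {88, 89, 90, 91} ∩ (A ∖ {90}) = ∅, so x is NOT a limit point.
  x = 91: open {88, 89, 90, 91} ∋ x has {88, 89, 90, 91} ∩ (A ∖ {91}) = ∅, so x is NOT a limit point.
  x = 92: open {88, 89, 90, 91, 92} ∋ x has {88, 89, 90, 91, 92} ∩ (A ∖ {92}) = ∅, so x is NOT a limit point.
Collecting: A' = ∅.


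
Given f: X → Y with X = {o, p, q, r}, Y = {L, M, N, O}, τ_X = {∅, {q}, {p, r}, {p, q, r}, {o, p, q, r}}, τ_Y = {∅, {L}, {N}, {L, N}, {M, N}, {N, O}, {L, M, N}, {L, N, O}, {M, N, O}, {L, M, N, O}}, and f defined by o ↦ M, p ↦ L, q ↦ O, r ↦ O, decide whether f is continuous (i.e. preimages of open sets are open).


f is NOT continuous.

Compute f^{-1}(U) for each U ∈ τ_Y:
  U = ∅: f^{-1}(U) = ∅ ∈ τ_X ✓.
  U = {L}: f^{-1}(U) = {p} ∉ τ_X ✗.
  U = {N}: f^{-1}(U) = ∅ ∈ τ_X ✓.
  U = {L, N}: f^{-1}(U) = {p} ∉ τ_X ✗.
  U = {M, N}: f^{-1}(U) = {o} ∉ τ_X ✗.
  U = {N, O}: f^{-1}(U) = {q, r} ∉ τ_X ✗.
  U = {L, M, N}: f^{-1}(U) = {o, p} ∉ τ_X ✗.
  U = {L, N, O}: f^{-1}(U) = {p, q, r} ∈ τ_X ✓.
  U = {M, N, O}: f^{-1}(U) = {o, q, r} ∉ τ_X ✗.
  U = {L, M, N, O}: f^{-1}(U) = {o, p, q, r} ∈ τ_X ✓.
Found U = {L} with f^{-1}(U) = {p} not in τ_X. Therefore f is NOT continuous.


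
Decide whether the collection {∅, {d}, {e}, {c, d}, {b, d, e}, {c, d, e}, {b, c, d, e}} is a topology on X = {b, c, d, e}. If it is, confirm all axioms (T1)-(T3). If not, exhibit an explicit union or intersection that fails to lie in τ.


τ is NOT a topology on X.

Axiom (T1): ∅ ∈ τ? Yes; X ∈ τ? Yes.
Axiom (T2/T3): check pairwise unions and intersections of members of τ.
Counterexample for (T2): {d} ∪ {e} = {d, e} ∉ τ. Therefore τ is NOT a topology.


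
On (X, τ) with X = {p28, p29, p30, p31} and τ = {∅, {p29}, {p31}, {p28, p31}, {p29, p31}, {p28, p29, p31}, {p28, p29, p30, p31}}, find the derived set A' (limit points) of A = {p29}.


A' = {p30}

For each x ∈ X, list the open sets U ∈ τ with x ∈ U, then check whether U ∩ (A ∖ {x}) ≠ ∅ for every such U.
  x = p28: open {p28, p31} ∋ x has {p28, p31} ∩ (A ∖ {p28}) = ∅, so x is NOT a limit point.
  x = p29: open {p29} ∋ x has {p29} ∩ (A ∖ {p29}) = ∅, so x is NOT a limit point.
  x = p30: opens ∋ x are {p28, p29, p30, p31}; each meets A ∖ {p30}, so x IS a limit point.
  x = p31: open {p31} ∋ x has {p31} ∩ (A ∖ {p31}) = ∅, so x is NOT a limit point.
Collecting: A' = {p30}.


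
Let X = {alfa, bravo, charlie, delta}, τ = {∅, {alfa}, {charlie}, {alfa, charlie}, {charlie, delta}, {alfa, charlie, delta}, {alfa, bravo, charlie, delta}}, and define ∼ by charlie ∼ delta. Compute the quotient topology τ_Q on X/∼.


X/∼ = {[alfa], [bravo], [charlie=delta]}; |τ_Q| = 5.

Equivalence classes: [alfa], [bravo], [charlie=delta].
Quotient map π: X → X/∼ sends alfa ↦ [alfa], bravo ↦ [bravo], charlie ↦ [charlie=delta], delta ↦ [charlie=delta].
For each subset V ⊆ X/∼, compute π^{-1}(V) ⊆ X and check whether π^{-1}(V) ∈ τ. V is open in τ_Q iff π^{-1}(V) ∈ τ.
  V = {}: π^{-1}(V) = ∅ ∈ τ ✓.
  V = {[alfa]}: π^{-1}(V) = {alfa} ∈ τ ✓.
  V = {[bravo]}: π^{-1}(V) = {bravo} ∉ τ ✗.
  V = {[alfa], [bravo]}: π^{-1}(V) = {alfa, bravo} ∉ τ ✗.
  V = {[charlie=delta]}: π^{-1}(V) = {charlie, delta} ∈ τ ✓.
  V = {[alfa], [charlie=delta]}: π^{-1}(V) = {alfa, charlie, delta} ∈ τ ✓.
  V = {[bravo], [charlie=delta]}: π^{-1}(V) = {bravo, charlie, delta} ∉ τ ✗.
  V = {[alfa], [bravo], [charlie=delta]}: π^{-1}(V) = {alfa, bravo, charlie, delta} ∈ τ ✓.
Open sets in the quotient: τ_Q = {{}, {[alfa]}, {[charlie=delta]}, {[alfa], [charlie=delta]}, {[alfa], [bravo], [charlie=delta]}} (5 elements).


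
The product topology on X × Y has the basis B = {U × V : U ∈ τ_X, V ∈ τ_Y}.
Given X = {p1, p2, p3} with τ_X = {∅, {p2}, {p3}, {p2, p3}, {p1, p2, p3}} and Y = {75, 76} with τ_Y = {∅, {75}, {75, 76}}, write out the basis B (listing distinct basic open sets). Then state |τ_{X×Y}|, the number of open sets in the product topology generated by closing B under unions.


Basis B = {∅ × ∅, {p2} × {75}, {p3} × {75}, {p2} × {75, 76}, {p2, p3} × {75}, {p3} × {75, 76}, {p1, p2, p3} × {75}, {p2, p3} × {75, 76}, {p1, p2, p3} × {75, 76}}; |τ_{X×Y}| = 14.

Enumerate products U × V with U ∈ τ_X, V ∈ τ_Y (deduplicated):
  ∅ × ∅ = {} (∅)
  {p2} × {75} = {(p2,75)}
  {p3} × {75} = {(p3,75)}
  {p2} × {75, 76} = {(p2,75), (p2,76)}
  {p2, p3} × {75} = {(p2,75), (p3,75)}
  {p3} × {75, 76} = {(p3,75), (p3,76)}
  {p1, p2, p3} × {75} = {(p1,75), (p2,75), (p3,75)}
  {p2, p3} × {75, 76} = {(p2,75), (p2,76), (p3,75), (p3,76)}
  {p1, p2, p3} × {75, 76} = {(p1,75), (p1,76), (p2,75), (p2,76), (p3,75), (p3,76)}
These 9 distinct sets form the basis B.
Close under arbitrary unions to get τ_{X×Y}; counting gives |τ_{X×Y}| = 14.


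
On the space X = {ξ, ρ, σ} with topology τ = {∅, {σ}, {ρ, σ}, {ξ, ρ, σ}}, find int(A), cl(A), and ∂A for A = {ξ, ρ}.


int(A) = ∅, cl(A) = {ξ, ρ}, ∂A = {ξ, ρ}.

Closed sets in (X, τ) are complements of opens:
  closed(X, τ) = {∅, {ξ}, {ξ, ρ}, {ξ, ρ, σ}}.
int(A) = ⋃ {U ∈ τ : U ⊆ A}. Opens contained in A: ∅.
Taking the union of these: int(A) = ∅.
cl(A) = ⋂ {C closed : A ⊆ C}. Closed sets containing A: {ξ, ρ}, {ξ, ρ, σ}.
Intersecting these: cl(A) = {ξ, ρ}.
∂A = cl(A) ∖ int(A) = {ξ, ρ} ∖ ∅ = {ξ, ρ}.


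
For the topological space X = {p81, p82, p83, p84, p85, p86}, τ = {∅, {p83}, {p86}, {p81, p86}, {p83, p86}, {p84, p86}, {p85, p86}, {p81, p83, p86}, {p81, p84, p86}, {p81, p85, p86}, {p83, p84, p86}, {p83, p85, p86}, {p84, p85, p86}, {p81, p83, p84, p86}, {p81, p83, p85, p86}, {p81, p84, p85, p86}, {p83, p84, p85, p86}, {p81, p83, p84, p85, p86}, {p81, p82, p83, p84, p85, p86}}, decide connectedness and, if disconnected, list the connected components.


(X, τ) is connected.

Find clopen sets (U ∈ τ with X ∖ U ∈ τ):
  U = ∅, X ∖ U = {p81, p82, p83, p84, p85, p86} — both open, so U is clopen.
  U = {p81, p82, p83, p84, p85, p86}, X ∖ U = ∅ — both open, so U is clopen.
Only trivial clopens (∅ and X) exist, so (X, τ) is connected.
Compute connected components by grouping points that agree on all clopens:
  component: {p81, p82, p83, p84, p85, p86}


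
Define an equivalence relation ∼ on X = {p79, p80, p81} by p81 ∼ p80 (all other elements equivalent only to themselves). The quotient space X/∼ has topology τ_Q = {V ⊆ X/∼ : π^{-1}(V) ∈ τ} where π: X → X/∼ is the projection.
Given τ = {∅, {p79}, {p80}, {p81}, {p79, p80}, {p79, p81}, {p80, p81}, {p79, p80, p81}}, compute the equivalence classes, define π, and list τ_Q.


X/∼ = {[p79], [p80=p81]}; |τ_Q| = 4.

Equivalence classes: [p79], [p80=p81].
Quotient map π: X → X/∼ sends p79 ↦ [p79], p80 ↦ [p80=p81], p81 ↦ [p80=p81].
For each subset V ⊆ X/∼, compute π^{-1}(V) ⊆ X and check whether π^{-1}(V) ∈ τ. V is open in τ_Q iff π^{-1}(V) ∈ τ.
  V = {}: π^{-1}(V) = ∅ ∈ τ ✓.
  V = {[p79]}: π^{-1}(V) = {p79} ∈ τ ✓.
  V = {[p80=p81]}: π^{-1}(V) = {p80, p81} ∈ τ ✓.
  V = {[p79], [p80=p81]}: π^{-1}(V) = {p79, p80, p81} ∈ τ ✓.
Open sets in the quotient: τ_Q = {{}, {[p79]}, {[p80=p81]}, {[p79], [p80=p81]}} (4 elements).


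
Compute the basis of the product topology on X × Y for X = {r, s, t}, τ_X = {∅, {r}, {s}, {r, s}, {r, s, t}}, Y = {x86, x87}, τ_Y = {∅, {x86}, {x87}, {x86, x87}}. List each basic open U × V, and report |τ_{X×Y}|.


Basis B = {∅ × ∅, {r} × {x86}, {r} × {x87}, {s} × {x86}, {s} × {x87}, {r} × {x86, x87}, {r, s} × {x86}, {r, s} × {x87}, {s} × {x86, x87}, {r, s, t} × {x86}, {r, s, t} × {x87}, {r, s} × {x86, x87}, {r, s, t} × {x86, x87}}; |τ_{X×Y}| = 25.

Enumerate products U × V with U ∈ τ_X, V ∈ τ_Y (deduplicated):
  ∅ × ∅ = {} (∅)
  {r} × {x86} = {(r,x86)}
  {r} × {x87} = {(r,x87)}
  {s} × {x86} = {(s,x86)}
  {s} × {x87} = {(s,x87)}
  {r} × {x86, x87} = {(r,x86), (r,x87)}
  {r, s} × {x86} = {(r,x86), (s,x86)}
  {r, s} × {x87} = {(r,x87), (s,x87)}
  {s} × {x86, x87} = {(s,x86), (s,x87)}
  {r, s, t} × {x86} = {(r,x86), (s,x86), (t,x86)}
  {r, s, t} × {x87} = {(r,x87), (s,x87), (t,x87)}
  {r, s} × {x86, x87} = {(r,x86), (r,x87), (s,x86), (s,x87)}
  {r, s, t} × {x86, x87} = {(r,x86), (r,x87), (s,x86), (s,x87), (t,x86), (t,x87)}
These 13 distinct sets form the basis B.
Close under arbitrary unions to get τ_{X×Y}; counting gives |τ_{X×Y}| = 25.


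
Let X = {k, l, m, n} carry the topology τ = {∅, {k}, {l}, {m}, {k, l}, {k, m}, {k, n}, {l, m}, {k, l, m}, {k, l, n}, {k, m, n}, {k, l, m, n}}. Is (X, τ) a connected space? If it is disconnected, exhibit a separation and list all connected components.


(X, τ) is disconnected; components = [{l}, {m}, {k, n}].

Find clopen sets (U ∈ τ with X ∖ U ∈ τ):
  U = ∅, X ∖ U = {k, l, m, n} — both open, so U is clopen.
  U = {l}, X ∖ U = {k, m, n} — both open, so U is clopen.
  U = {m}, X ∖ U = {k, l, n} — both open, so U is clopen.
  U = {k, n}, X ∖ U = {l, m} — both open, so U is clopen.
  U = {l, m}, X ∖ U = {k, n} — both open, so U is clopen.
  U = {k, l, n}, X ∖ U = {m} — both open, so U is clopen.
  U = {k, m, n}, X ∖ U = {l} — both open, so U is clopen.
  U = {k, l, m, n}, X ∖ U = ∅ — both open, so U is clopen.
Nontrivial clopen(s) exist: e.g. {k, m, n}. So (X, τ) is disconnected.
Compute connected components by grouping points that agree on all clopens:
  component: {l}
  component: {m}
  component: {k, n}


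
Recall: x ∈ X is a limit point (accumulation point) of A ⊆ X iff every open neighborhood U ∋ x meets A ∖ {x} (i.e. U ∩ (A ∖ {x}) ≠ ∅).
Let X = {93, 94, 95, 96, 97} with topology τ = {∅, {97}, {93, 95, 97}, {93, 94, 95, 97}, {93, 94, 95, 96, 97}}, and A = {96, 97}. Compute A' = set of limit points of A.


A' = {93, 94, 95, 96}

For each x ∈ X, list the open sets U ∈ τ with x ∈ U, then check whether U ∩ (A ∖ {x}) ≠ ∅ for every such U.
  x = 93: opens ∋ x are {93, 95, 97}, {93, 94, 95, 97}, {93, 94, 95, 96, 97}; each meets A ∖ {93}, so x IS a limit point.
  x = 94: opens ∋ x are {93, 94, 95, 97}, {93, 94, 95, 96, 97}; each meets A ∖ {94}, so x IS a limit point.
  x = 95: opens ∋ x are {93, 95, 97}, {93, 94, 95, 97}, {93, 94, 95, 96, 97}; each meets A ∖ {95}, so x IS a limit point.
  x = 96: opens ∋ x are {93, 94, 95, 96, 97}; each meets A ∖ {96}, so x IS a limit point.
  x = 97: open {97} ∋ x has {97} ∩ (A ∖ {97}) = ∅, so x is NOT a limit point.
Collecting: A' = {93, 94, 95, 96}.


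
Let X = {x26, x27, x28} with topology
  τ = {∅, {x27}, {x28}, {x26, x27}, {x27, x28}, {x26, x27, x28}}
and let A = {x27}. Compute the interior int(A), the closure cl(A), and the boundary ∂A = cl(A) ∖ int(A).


int(A) = {x27}, cl(A) = {x26, x27}, ∂A = {x26}.

Closed sets in (X, τ) are complements of opens:
  closed(X, τ) = {∅, {x26}, {x28}, {x26, x27}, {x26, x28}, {x26, x27, x28}}.
int(A) = ⋃ {U ∈ τ : U ⊆ A}. Opens contained in A: ∅, {x27}.
Taking the union of these: int(A) = {x27}.
cl(A) = ⋂ {C closed : A ⊆ C}. Closed sets containing A: {x26, x27}, {x26, x27, x28}.
Intersecting these: cl(A) = {x26, x27}.
∂A = cl(A) ∖ int(A) = {x26, x27} ∖ {x27} = {x26}.


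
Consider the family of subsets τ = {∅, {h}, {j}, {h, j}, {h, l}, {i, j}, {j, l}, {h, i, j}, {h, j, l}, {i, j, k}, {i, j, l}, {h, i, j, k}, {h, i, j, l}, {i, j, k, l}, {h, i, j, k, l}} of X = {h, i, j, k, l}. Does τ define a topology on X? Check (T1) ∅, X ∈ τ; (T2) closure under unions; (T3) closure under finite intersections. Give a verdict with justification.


τ is NOT a topology on X.

Axiom (T1): ∅ ∈ τ? Yes; X ∈ τ? Yes.
Axiom (T2/T3): check pairwise unions and intersections of members of τ.
Counterexample for (T3): {h, l} ∩ {j, l} = {l} ∉ τ. Therefore τ is NOT a topology.


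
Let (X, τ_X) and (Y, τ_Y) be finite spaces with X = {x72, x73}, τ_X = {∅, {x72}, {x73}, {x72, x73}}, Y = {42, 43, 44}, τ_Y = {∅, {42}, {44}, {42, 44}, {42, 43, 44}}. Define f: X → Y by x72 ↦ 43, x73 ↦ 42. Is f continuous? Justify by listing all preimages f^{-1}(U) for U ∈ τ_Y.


f IS continuous.

Compute f^{-1}(U) for each U ∈ τ_Y:
  U = ∅: f^{-1}(U) = ∅ ∈ τ_X ✓.
  U = {42}: f^{-1}(U) = {x73} ∈ τ_X ✓.
  U = {44}: f^{-1}(U) = ∅ ∈ τ_X ✓.
  U = {42, 44}: f^{-1}(U) = {x73} ∈ τ_X ✓.
  U = {42, 43, 44}: f^{-1}(U) = {x72, x73} ∈ τ_X ✓.
Every preimage lies in τ_X, so f IS continuous.


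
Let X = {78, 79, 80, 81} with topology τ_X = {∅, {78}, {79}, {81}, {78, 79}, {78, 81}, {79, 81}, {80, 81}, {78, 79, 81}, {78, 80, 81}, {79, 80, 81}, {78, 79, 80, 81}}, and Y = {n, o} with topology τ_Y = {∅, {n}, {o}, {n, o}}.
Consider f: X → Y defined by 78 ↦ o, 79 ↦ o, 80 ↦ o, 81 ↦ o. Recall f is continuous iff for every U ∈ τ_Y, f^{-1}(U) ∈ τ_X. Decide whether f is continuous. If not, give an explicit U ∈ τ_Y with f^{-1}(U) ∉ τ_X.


f IS continuous.

Compute f^{-1}(U) for each U ∈ τ_Y:
  U = ∅: f^{-1}(U) = ∅ ∈ τ_X ✓.
  U = {n}: f^{-1}(U) = ∅ ∈ τ_X ✓.
  U = {o}: f^{-1}(U) = {78, 79, 80, 81} ∈ τ_X ✓.
  U = {n, o}: f^{-1}(U) = {78, 79, 80, 81} ∈ τ_X ✓.
Every preimage lies in τ_X, so f IS continuous.


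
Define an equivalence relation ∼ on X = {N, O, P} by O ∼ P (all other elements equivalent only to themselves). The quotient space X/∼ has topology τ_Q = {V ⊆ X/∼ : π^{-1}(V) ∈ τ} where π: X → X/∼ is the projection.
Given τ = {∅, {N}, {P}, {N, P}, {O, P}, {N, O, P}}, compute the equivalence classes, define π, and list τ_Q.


X/∼ = {[N], [O=P]}; |τ_Q| = 4.

Equivalence classes: [N], [O=P].
Quotient map π: X → X/∼ sends N ↦ [N], O ↦ [O=P], P ↦ [O=P].
For each subset V ⊆ X/∼, compute π^{-1}(V) ⊆ X and check whether π^{-1}(V) ∈ τ. V is open in τ_Q iff π^{-1}(V) ∈ τ.
  V = {}: π^{-1}(V) = ∅ ∈ τ ✓.
  V = {[N]}: π^{-1}(V) = {N} ∈ τ ✓.
  V = {[O=P]}: π^{-1}(V) = {O, P} ∈ τ ✓.
  V = {[N], [O=P]}: π^{-1}(V) = {N, O, P} ∈ τ ✓.
Open sets in the quotient: τ_Q = {{}, {[N]}, {[O=P]}, {[N], [O=P]}} (4 elements).


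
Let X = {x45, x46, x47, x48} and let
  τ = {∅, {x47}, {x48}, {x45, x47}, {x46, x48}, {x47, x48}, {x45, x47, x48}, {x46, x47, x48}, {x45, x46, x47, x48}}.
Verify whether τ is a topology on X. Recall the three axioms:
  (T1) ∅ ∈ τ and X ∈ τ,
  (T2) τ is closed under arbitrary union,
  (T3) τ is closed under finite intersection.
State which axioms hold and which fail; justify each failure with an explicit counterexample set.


τ IS a topology on X.

Axiom (T1): ∅ ∈ τ? Yes; X ∈ τ? Yes.
Axiom (T2/T3): check pairwise unions and intersections of members of τ.
All pairwise intersections and unions checked — each lies in τ. Therefore τ satisfies (T1), (T2), (T3): it IS a topology on X.


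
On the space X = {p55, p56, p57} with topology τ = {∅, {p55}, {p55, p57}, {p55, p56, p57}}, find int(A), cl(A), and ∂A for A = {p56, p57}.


int(A) = ∅, cl(A) = {p56, p57}, ∂A = {p56, p57}.

Closed sets in (X, τ) are complements of opens:
  closed(X, τ) = {∅, {p56}, {p56, p57}, {p55, p56, p57}}.
int(A) = ⋃ {U ∈ τ : U ⊆ A}. Opens contained in A: ∅.
Taking the union of these: int(A) = ∅.
cl(A) = ⋂ {C closed : A ⊆ C}. Closed sets containing A: {p56, p57}, {p55, p56, p57}.
Intersecting these: cl(A) = {p56, p57}.
∂A = cl(A) ∖ int(A) = {p56, p57} ∖ ∅ = {p56, p57}.


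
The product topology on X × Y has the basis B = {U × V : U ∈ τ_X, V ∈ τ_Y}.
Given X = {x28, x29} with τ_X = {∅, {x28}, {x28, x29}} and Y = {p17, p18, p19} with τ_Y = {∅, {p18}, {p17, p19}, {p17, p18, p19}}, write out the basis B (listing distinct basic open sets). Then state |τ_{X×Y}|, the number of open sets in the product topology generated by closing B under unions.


Basis B = {∅ × ∅, {x28} × {p18}, {x28} × {p17, p19}, {x28, x29} × {p18}, {x28} × {p17, p18, p19}, {x28, x29} × {p17, p19}, {x28, x29} × {p17, p18, p19}}; |τ_{X×Y}| = 9.

Enumerate products U × V with U ∈ τ_X, V ∈ τ_Y (deduplicated):
  ∅ × ∅ = {} (∅)
  {x28} × {p18} = {(x28,p18)}
  {x28} × {p17, p19} = {(x28,p17), (x28,p19)}
  {x28, x29} × {p18} = {(x28,p18), (x29,p18)}
  {x28} × {p17, p18, p19} = {(x28,p17), (x28,p18), (x28,p19)}
  {x28, x29} × {p17, p19} = {(x28,p17), (x28,p19), (x29,p17), (x29,p19)}
  {x28, x29} × {p17, p18, p19} = {(x28,p17), (x28,p18), (x28,p19), (x29,p17), (x29,p18), (x29,p19)}
These 7 distinct sets form the basis B.
Close under arbitrary unions to get τ_{X×Y}; counting gives |τ_{X×Y}| = 9.


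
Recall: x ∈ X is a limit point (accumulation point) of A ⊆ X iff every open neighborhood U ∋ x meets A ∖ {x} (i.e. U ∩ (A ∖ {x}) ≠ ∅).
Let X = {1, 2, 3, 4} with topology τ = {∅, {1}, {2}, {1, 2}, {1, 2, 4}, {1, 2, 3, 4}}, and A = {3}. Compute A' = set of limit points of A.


A' = ∅

For each x ∈ X, list the open sets U ∈ τ with x ∈ U, then check whether U ∩ (A ∖ {x}) ≠ ∅ for every such U.
  x = 1: open {1} ∋ x has {1} ∩ (A ∖ {1}) = ∅, so x is NOT a limit point.
  x = 2: open {2} ∋ x has {2} ∩ (A ∖ {2}) = ∅, so x is NOT a limit point.
  x = 3: open {1, 2, 3, 4} ∋ x has {1, 2, 3, 4} ∩ (A ∖ {3}) = ∅, so x is NOT a limit point.
  x = 4: open {1, 2, 4} ∋ x has {1, 2, 4} ∩ (A ∖ {4}) = ∅, so x is NOT a limit point.
Collecting: A' = ∅.


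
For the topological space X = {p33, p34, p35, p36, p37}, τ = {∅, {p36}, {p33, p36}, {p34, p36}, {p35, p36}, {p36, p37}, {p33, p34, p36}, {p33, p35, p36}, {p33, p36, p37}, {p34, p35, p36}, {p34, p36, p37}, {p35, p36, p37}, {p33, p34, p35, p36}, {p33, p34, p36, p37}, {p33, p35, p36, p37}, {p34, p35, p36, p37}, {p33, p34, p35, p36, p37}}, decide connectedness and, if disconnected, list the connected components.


(X, τ) is connected.

Find clopen sets (U ∈ τ with X ∖ U ∈ τ):
  U = ∅, X ∖ U = {p33, p34, p35, p36, p37} — both open, so U is clopen.
  U = {p33, p34, p35, p36, p37}, X ∖ U = ∅ — both open, so U is clopen.
Only trivial clopens (∅ and X) exist, so (X, τ) is connected.
Compute connected components by grouping points that agree on all clopens:
  component: {p33, p34, p35, p36, p37}


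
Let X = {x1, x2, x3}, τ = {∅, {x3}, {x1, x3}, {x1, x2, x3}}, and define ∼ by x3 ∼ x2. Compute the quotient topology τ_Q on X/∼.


X/∼ = {[x1], [x2=x3]}; |τ_Q| = 2.

Equivalence classes: [x1], [x2=x3].
Quotient map π: X → X/∼ sends x1 ↦ [x1], x2 ↦ [x2=x3], x3 ↦ [x2=x3].
For each subset V ⊆ X/∼, compute π^{-1}(V) ⊆ X and check whether π^{-1}(V) ∈ τ. V is open in τ_Q iff π^{-1}(V) ∈ τ.
  V = {}: π^{-1}(V) = ∅ ∈ τ ✓.
  V = {[x1]}: π^{-1}(V) = {x1} ∉ τ ✗.
  V = {[x2=x3]}: π^{-1}(V) = {x2, x3} ∉ τ ✗.
  V = {[x1], [x2=x3]}: π^{-1}(V) = {x1, x2, x3} ∈ τ ✓.
Open sets in the quotient: τ_Q = {{}, {[x1], [x2=x3]}} (2 elements).


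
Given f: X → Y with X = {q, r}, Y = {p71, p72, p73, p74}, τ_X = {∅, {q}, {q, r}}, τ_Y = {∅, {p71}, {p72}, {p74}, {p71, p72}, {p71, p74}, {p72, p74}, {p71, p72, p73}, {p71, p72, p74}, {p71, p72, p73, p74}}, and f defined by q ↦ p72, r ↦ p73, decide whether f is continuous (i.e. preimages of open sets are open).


f IS continuous.

Compute f^{-1}(U) for each U ∈ τ_Y:
  U = ∅: f^{-1}(U) = ∅ ∈ τ_X ✓.
  U = {p71}: f^{-1}(U) = ∅ ∈ τ_X ✓.
  U = {p72}: f^{-1}(U) = {q} ∈ τ_X ✓.
  U = {p74}: f^{-1}(U) = ∅ ∈ τ_X ✓.
  U = {p71, p72}: f^{-1}(U) = {q} ∈ τ_X ✓.
  U = {p71, p74}: f^{-1}(U) = ∅ ∈ τ_X ✓.
  U = {p72, p74}: f^{-1}(U) = {q} ∈ τ_X ✓.
  U = {p71, p72, p73}: f^{-1}(U) = {q, r} ∈ τ_X ✓.
  U = {p71, p72, p74}: f^{-1}(U) = {q} ∈ τ_X ✓.
  U = {p71, p72, p73, p74}: f^{-1}(U) = {q, r} ∈ τ_X ✓.
Every preimage lies in τ_X, so f IS continuous.


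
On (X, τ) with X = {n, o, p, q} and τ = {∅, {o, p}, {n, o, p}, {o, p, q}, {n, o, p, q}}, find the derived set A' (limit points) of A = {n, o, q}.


A' = {n, p, q}

For each x ∈ X, list the open sets U ∈ τ with x ∈ U, then check whether U ∩ (A ∖ {x}) ≠ ∅ for every such U.
  x = n: opens ∋ x are {n, o, p}, {n, o, p, q}; each meets A ∖ {n}, so x IS a limit point.
  x = o: open {o, p} ∋ x has {o, p} ∩ (A ∖ {o}) = ∅, so x is NOT a limit point.
  x = p: opens ∋ x are {o, p}, {n, o, p}, {o, p, q}, {n, o, p, q}; each meets A ∖ {p}, so x IS a limit point.
  x = q: opens ∋ x are {o, p, q}, {n, o, p, q}; each meets A ∖ {q}, so x IS a limit point.
Collecting: A' = {n, p, q}.


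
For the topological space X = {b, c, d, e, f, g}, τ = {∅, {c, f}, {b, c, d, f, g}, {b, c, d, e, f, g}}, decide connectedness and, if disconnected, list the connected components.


(X, τ) is connected.

Find clopen sets (U ∈ τ with X ∖ U ∈ τ):
  U = ∅, X ∖ U = {b, c, d, e, f, g} — both open, so U is clopen.
  U = {b, c, d, e, f, g}, X ∖ U = ∅ — both open, so U is clopen.
Only trivial clopens (∅ and X) exist, so (X, τ) is connected.
Compute connected components by grouping points that agree on all clopens:
  component: {b, c, d, e, f, g}


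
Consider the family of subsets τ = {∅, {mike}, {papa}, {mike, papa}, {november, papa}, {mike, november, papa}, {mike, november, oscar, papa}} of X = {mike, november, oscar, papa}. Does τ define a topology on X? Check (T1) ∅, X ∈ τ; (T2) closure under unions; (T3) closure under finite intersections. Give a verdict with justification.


τ IS a topology on X.

Axiom (T1): ∅ ∈ τ? Yes; X ∈ τ? Yes.
Axiom (T2/T3): check pairwise unions and intersections of members of τ.
All pairwise intersections and unions checked — each lies in τ. Therefore τ satisfies (T1), (T2), (T3): it IS a topology on X.


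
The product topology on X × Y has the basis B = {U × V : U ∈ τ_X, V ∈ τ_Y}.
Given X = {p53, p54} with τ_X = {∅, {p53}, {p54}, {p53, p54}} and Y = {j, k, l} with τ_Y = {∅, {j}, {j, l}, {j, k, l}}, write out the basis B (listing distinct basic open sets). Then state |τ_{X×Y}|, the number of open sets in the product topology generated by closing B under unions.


Basis B = {∅ × ∅, {p53} × {j}, {p54} × {j}, {p53} × {j, l}, {p53, p54} × {j}, {p54} × {j, l}, {p53} × {j, k, l}, {p54} × {j, k, l}, {p53, p54} × {j, l}, {p53, p54} × {j, k, l}}; |τ_{X×Y}| = 16.

Enumerate products U × V with U ∈ τ_X, V ∈ τ_Y (deduplicated):
  ∅ × ∅ = {} (∅)
  {p53} × {j} = {(p53,j)}
  {p54} × {j} = {(p54,j)}
  {p53} × {j, l} = {(p53,j), (p53,l)}
  {p53, p54} × {j} = {(p53,j), (p54,j)}
  {p54} × {j, l} = {(p54,j), (p54,l)}
  {p53} × {j, k, l} = {(p53,j), (p53,k), (p53,l)}
  {p54} × {j, k, l} = {(p54,j), (p54,k), (p54,l)}
  {p53, p54} × {j, l} = {(p53,j), (p53,l), (p54,j), (p54,l)}
  {p53, p54} × {j, k, l} = {(p53,j), (p53,k), (p53,l), (p54,j), (p54,k), (p54,l)}
These 10 distinct sets form the basis B.
Close under arbitrary unions to get τ_{X×Y}; counting gives |τ_{X×Y}| = 16.


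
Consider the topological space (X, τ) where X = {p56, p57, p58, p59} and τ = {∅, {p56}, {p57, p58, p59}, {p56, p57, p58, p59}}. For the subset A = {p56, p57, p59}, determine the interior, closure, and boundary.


int(A) = {p56}, cl(A) = {p56, p57, p58, p59}, ∂A = {p57, p58, p59}.

Closed sets in (X, τ) are complements of opens:
  closed(X, τ) = {∅, {p56}, {p57, p58, p59}, {p56, p57, p58, p59}}.
int(A) = ⋃ {U ∈ τ : U ⊆ A}. Opens contained in A: ∅, {p56}.
Taking the union of these: int(A) = {p56}.
cl(A) = ⋂ {C closed : A ⊆ C}. Closed sets containing A: {p56, p57, p58, p59}.
Intersecting these: cl(A) = {p56, p57, p58, p59}.
∂A = cl(A) ∖ int(A) = {p56, p57, p58, p59} ∖ {p56} = {p57, p58, p59}.


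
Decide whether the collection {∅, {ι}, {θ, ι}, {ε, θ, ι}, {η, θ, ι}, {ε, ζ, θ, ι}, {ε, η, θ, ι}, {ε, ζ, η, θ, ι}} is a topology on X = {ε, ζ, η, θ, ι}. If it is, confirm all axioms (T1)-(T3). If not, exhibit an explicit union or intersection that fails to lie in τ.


τ IS a topology on X.

Axiom (T1): ∅ ∈ τ? Yes; X ∈ τ? Yes.
Axiom (T2/T3): check pairwise unions and intersections of members of τ.
All pairwise intersections and unions checked — each lies in τ. Therefore τ satisfies (T1), (T2), (T3): it IS a topology on X.


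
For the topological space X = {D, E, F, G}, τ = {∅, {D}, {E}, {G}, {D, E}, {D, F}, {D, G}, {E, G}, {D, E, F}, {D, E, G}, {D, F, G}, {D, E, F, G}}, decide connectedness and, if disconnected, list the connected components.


(X, τ) is disconnected; components = [{E}, {G}, {D, F}].

Find clopen sets (U ∈ τ with X ∖ U ∈ τ):
  U = ∅, X ∖ U = {D, E, F, G} — both open, so U is clopen.
  U = {E}, X ∖ U = {D, F, G} — both open, so U is clopen.
  U = {G}, X ∖ U = {D, E, F} — both open, so U is clopen.
  U = {D, F}, X ∖ U = {E, G} — both open, so U is clopen.
  U = {E, G}, X ∖ U = {D, F} — both open, so U is clopen.
  U = {D, E, F}, X ∖ U = {G} — both open, so U is clopen.
  U = {D, F, G}, X ∖ U = {E} — both open, so U is clopen.
  U = {D, E, F, G}, X ∖ U = ∅ — both open, so U is clopen.
Nontrivial clopen(s) exist: e.g. {D, F, G}. So (X, τ) is disconnected.
Compute connected components by grouping points that agree on all clopens:
  component: {E}
  component: {G}
  component: {D, F}


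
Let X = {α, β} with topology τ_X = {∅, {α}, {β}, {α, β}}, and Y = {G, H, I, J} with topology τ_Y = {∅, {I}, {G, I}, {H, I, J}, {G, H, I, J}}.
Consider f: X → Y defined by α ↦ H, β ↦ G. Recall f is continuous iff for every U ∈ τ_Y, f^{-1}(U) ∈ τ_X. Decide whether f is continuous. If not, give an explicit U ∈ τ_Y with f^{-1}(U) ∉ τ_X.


f IS continuous.

Compute f^{-1}(U) for each U ∈ τ_Y:
  U = ∅: f^{-1}(U) = ∅ ∈ τ_X ✓.
  U = {I}: f^{-1}(U) = ∅ ∈ τ_X ✓.
  U = {G, I}: f^{-1}(U) = {β} ∈ τ_X ✓.
  U = {H, I, J}: f^{-1}(U) = {α} ∈ τ_X ✓.
  U = {G, H, I, J}: f^{-1}(U) = {α, β} ∈ τ_X ✓.
Every preimage lies in τ_X, so f IS continuous.


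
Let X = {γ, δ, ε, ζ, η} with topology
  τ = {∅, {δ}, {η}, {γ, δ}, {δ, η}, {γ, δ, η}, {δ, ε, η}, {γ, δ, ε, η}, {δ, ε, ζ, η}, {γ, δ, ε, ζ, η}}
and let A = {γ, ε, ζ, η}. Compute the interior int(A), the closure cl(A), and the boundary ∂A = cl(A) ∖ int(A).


int(A) = {η}, cl(A) = {γ, ε, ζ, η}, ∂A = {γ, ε, ζ}.

Closed sets in (X, τ) are complements of opens:
  closed(X, τ) = {∅, {γ}, {ζ}, {γ, ζ}, {ε, ζ}, {γ, ε, ζ}, {ε, ζ, η}, {γ, δ, ε, ζ}, {γ, ε, ζ, η}, {γ, δ, ε, ζ, η}}.
int(A) = ⋃ {U ∈ τ : U ⊆ A}. Opens contained in A: ∅, {η}.
Taking the union of these: int(A) = {η}.
cl(A) = ⋂ {C closed : A ⊆ C}. Closed sets containing A: {γ, ε, ζ, η}, {γ, δ, ε, ζ, η}.
Intersecting these: cl(A) = {γ, ε, ζ, η}.
∂A = cl(A) ∖ int(A) = {γ, ε, ζ, η} ∖ {η} = {γ, ε, ζ}.


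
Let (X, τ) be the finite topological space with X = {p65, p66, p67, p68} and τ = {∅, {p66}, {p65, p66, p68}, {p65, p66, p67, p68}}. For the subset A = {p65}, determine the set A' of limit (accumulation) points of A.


A' = {p67, p68}

For each x ∈ X, list the open sets U ∈ τ with x ∈ U, then check whether U ∩ (A ∖ {x}) ≠ ∅ for every such U.
  x = p65: open {p65, p66, p68} ∋ x has {p65, p66, p68} ∩ (A ∖ {p65}) = ∅, so x is NOT a limit point.
  x = p66: open {p66} ∋ x has {p66} ∩ (A ∖ {p66}) = ∅, so x is NOT a limit point.
  x = p67: opens ∋ x are {p65, p66, p67, p68}; each meets A ∖ {p67}, so x IS a limit point.
  x = p68: opens ∋ x are {p65, p66, p68}, {p65, p66, p67, p68}; each meets A ∖ {p68}, so x IS a limit point.
Collecting: A' = {p67, p68}.


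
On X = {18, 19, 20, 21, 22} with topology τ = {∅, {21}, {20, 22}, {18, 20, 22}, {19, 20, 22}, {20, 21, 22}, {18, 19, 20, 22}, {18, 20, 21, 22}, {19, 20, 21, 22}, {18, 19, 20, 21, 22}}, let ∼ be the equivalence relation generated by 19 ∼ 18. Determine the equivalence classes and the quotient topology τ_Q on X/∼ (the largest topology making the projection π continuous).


X/∼ = {[18=19], [20], [21], [22]}; |τ_Q| = 6.

Equivalence classes: [18=19], [20], [21], [22].
Quotient map π: X → X/∼ sends 18 ↦ [18=19], 19 ↦ [18=19], 20 ↦ [20], 21 ↦ [21], 22 ↦ [22].
For each subset V ⊆ X/∼, compute π^{-1}(V) ⊆ X and check whether π^{-1}(V) ∈ τ. V is open in τ_Q iff π^{-1}(V) ∈ τ.
  V = {}: π^{-1}(V) = ∅ ∈ τ ✓.
  V = {[18=19]}: π^{-1}(V) = {18, 19} ∉ τ ✗.
  V = {[20]}: π^{-1}(V) = {20} ∉ τ ✗.
  V = {[18=19], [20]}: π^{-1}(V) = {18, 19, 20} ∉ τ ✗.
  V = {[21]}: π^{-1}(V) = {21} ∈ τ ✓.
  V = {[18=19], [21]}: π^{-1}(V) = {18, 19, 21} ∉ τ ✗.
  V = {[20], [21]}: π^{-1}(V) = {20, 21} ∉ τ ✗.
  V = {[18=19], [20], [21]}: π^{-1}(V) = {18, 19, 20, 21} ∉ τ ✗.
  V = {[22]}: π^{-1}(V) = {22} ∉ τ ✗.
  V = {[18=19], [22]}: π^{-1}(V) = {18, 19, 22} ∉ τ ✗.
  V = {[20], [22]}: π^{-1}(V) = {20, 22} ∈ τ ✓.
  V = {[18=19], [20], [22]}: π^{-1}(V) = {18, 19, 20, 22} ∈ τ ✓.
  V = {[21], [22]}: π^{-1}(V) = {21, 22} ∉ τ ✗.
  V = {[18=19], [21], [22]}: π^{-1}(V) = {18, 19, 21, 22} ∉ τ ✗.
  V = {[20], [21], [22]}: π^{-1}(V) = {20, 21, 22} ∈ τ ✓.
  V = {[18=19], [20], [21], [22]}: π^{-1}(V) = {18, 19, 20, 21, 22} ∈ τ ✓.
Open sets in the quotient: τ_Q = {{}, {[21]}, {[20], [22]}, {[18=19], [20], [22]}, {[20], [21], [22]}, {[18=19], [20], [21], [22]}} (6 elements).
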